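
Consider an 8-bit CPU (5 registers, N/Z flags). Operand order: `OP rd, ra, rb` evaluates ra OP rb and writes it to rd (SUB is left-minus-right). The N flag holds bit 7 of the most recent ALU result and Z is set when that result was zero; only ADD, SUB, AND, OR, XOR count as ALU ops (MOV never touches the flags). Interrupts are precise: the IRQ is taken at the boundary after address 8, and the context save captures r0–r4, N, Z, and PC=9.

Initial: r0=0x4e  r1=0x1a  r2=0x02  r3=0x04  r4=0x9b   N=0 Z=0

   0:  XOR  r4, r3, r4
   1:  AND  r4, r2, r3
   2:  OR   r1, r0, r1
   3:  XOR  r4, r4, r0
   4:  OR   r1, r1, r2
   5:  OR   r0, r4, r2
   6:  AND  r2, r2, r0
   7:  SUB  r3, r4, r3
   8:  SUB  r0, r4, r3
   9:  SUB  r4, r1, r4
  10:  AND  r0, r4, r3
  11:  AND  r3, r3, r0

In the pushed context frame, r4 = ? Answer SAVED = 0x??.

after  0: r0=0x4e r1=0x1a r2=0x02 r3=0x04 r4=0x9f  N=1 Z=0
after  1: r0=0x4e r1=0x1a r2=0x02 r3=0x04 r4=0x00  N=0 Z=1
after  2: r0=0x4e r1=0x5e r2=0x02 r3=0x04 r4=0x00  N=0 Z=0
after  3: r0=0x4e r1=0x5e r2=0x02 r3=0x04 r4=0x4e  N=0 Z=0
after  4: r0=0x4e r1=0x5e r2=0x02 r3=0x04 r4=0x4e  N=0 Z=0
after  5: r0=0x4e r1=0x5e r2=0x02 r3=0x04 r4=0x4e  N=0 Z=0
after  6: r0=0x4e r1=0x5e r2=0x02 r3=0x04 r4=0x4e  N=0 Z=0
after  7: r0=0x4e r1=0x5e r2=0x02 r3=0x4a r4=0x4e  N=0 Z=0
after  8: r0=0x04 r1=0x5e r2=0x02 r3=0x4a r4=0x4e  N=0 Z=0
-- IRQ taken; context saved, return-PC = 9 --

SAVED = 0x4e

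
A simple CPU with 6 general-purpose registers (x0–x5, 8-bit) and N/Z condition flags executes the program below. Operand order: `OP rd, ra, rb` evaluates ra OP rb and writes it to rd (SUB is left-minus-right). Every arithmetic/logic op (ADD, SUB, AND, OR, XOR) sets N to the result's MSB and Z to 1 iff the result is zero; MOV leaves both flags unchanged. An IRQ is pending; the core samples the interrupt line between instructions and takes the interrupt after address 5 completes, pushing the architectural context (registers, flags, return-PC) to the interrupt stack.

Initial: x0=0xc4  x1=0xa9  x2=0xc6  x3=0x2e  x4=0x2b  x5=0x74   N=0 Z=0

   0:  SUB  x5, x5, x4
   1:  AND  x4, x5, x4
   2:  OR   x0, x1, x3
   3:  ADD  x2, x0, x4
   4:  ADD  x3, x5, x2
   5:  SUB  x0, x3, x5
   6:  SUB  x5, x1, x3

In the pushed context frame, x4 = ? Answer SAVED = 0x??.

after  0: x0=0xc4 x1=0xa9 x2=0xc6 x3=0x2e x4=0x2b x5=0x49  N=0 Z=0
after  1: x0=0xc4 x1=0xa9 x2=0xc6 x3=0x2e x4=0x09 x5=0x49  N=0 Z=0
after  2: x0=0xaf x1=0xa9 x2=0xc6 x3=0x2e x4=0x09 x5=0x49  N=1 Z=0
after  3: x0=0xaf x1=0xa9 x2=0xb8 x3=0x2e x4=0x09 x5=0x49  N=1 Z=0
after  4: x0=0xaf x1=0xa9 x2=0xb8 x3=0x01 x4=0x09 x5=0x49  N=0 Z=0
after  5: x0=0xb8 x1=0xa9 x2=0xb8 x3=0x01 x4=0x09 x5=0x49  N=1 Z=0
-- IRQ taken; context saved, return-PC = 6 --

SAVED = 0x09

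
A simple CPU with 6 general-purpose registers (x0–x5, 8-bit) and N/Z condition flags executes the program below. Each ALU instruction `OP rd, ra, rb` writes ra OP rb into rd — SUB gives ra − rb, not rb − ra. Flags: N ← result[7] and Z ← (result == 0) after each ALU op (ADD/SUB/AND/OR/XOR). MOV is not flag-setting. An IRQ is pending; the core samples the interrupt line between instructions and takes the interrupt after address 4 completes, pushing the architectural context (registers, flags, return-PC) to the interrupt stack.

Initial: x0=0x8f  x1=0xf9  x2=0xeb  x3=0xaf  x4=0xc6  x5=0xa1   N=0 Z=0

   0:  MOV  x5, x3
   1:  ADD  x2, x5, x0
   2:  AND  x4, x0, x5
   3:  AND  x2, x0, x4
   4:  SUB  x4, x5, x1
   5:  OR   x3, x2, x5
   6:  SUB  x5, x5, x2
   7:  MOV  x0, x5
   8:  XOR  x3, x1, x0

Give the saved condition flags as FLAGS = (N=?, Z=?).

after  0: x0=0x8f x1=0xf9 x2=0xeb x3=0xaf x4=0xc6 x5=0xaf  N=0 Z=0
after  1: x0=0x8f x1=0xf9 x2=0x3e x3=0xaf x4=0xc6 x5=0xaf  N=0 Z=0
after  2: x0=0x8f x1=0xf9 x2=0x3e x3=0xaf x4=0x8f x5=0xaf  N=1 Z=0
after  3: x0=0x8f x1=0xf9 x2=0x8f x3=0xaf x4=0x8f x5=0xaf  N=1 Z=0
after  4: x0=0x8f x1=0xf9 x2=0x8f x3=0xaf x4=0xb6 x5=0xaf  N=1 Z=0
-- IRQ taken; context saved, return-PC = 5 --

FLAGS = (N=1, Z=0)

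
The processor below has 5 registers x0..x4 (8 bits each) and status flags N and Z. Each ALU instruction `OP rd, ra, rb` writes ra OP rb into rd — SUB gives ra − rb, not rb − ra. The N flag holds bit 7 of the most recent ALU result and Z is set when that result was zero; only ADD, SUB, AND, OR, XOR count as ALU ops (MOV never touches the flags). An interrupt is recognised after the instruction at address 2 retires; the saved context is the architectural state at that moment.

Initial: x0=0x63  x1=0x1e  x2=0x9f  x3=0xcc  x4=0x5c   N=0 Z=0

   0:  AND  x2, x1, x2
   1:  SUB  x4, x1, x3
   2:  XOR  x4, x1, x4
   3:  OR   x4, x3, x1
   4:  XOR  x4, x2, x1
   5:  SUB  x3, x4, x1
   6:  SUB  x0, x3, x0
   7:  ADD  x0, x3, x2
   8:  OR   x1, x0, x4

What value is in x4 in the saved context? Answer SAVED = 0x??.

SAVED = 0x4c

after  0: x0=0x63 x1=0x1e x2=0x1e x3=0xcc x4=0x5c  N=0 Z=0
after  1: x0=0x63 x1=0x1e x2=0x1e x3=0xcc x4=0x52  N=0 Z=0
after  2: x0=0x63 x1=0x1e x2=0x1e x3=0xcc x4=0x4c  N=0 Z=0
-- IRQ taken; context saved, return-PC = 3 --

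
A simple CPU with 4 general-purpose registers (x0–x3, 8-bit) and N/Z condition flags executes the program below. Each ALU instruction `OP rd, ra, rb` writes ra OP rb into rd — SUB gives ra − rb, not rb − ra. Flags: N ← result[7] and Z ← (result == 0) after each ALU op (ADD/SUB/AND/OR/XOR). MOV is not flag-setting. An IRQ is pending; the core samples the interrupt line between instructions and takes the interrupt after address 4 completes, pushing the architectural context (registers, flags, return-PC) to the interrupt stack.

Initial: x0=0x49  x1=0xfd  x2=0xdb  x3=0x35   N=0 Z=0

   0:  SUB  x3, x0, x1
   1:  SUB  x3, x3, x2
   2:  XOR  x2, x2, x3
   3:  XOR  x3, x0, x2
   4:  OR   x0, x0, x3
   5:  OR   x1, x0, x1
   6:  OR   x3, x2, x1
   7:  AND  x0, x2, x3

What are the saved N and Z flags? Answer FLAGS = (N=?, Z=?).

after  0: x0=0x49 x1=0xfd x2=0xdb x3=0x4c  N=0 Z=0
after  1: x0=0x49 x1=0xfd x2=0xdb x3=0x71  N=0 Z=0
after  2: x0=0x49 x1=0xfd x2=0xaa x3=0x71  N=1 Z=0
after  3: x0=0x49 x1=0xfd x2=0xaa x3=0xe3  N=1 Z=0
after  4: x0=0xeb x1=0xfd x2=0xaa x3=0xe3  N=1 Z=0
-- IRQ taken; context saved, return-PC = 5 --

FLAGS = (N=1, Z=0)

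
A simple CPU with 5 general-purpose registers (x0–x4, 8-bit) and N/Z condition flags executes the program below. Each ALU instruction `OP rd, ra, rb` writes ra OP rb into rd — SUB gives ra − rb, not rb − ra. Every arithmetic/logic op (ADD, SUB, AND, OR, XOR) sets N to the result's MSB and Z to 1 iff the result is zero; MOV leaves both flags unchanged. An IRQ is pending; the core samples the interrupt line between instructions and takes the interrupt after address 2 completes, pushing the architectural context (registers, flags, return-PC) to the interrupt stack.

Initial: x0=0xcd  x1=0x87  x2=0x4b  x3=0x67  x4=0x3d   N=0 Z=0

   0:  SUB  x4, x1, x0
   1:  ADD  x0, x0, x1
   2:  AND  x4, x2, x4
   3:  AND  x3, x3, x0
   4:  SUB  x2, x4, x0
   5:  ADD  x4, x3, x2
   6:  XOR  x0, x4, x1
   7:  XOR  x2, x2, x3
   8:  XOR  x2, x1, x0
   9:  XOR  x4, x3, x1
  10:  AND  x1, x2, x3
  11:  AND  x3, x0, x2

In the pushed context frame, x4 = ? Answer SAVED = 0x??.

SAVED = 0x0a

after  0: x0=0xcd x1=0x87 x2=0x4b x3=0x67 x4=0xba  N=1 Z=0
after  1: x0=0x54 x1=0x87 x2=0x4b x3=0x67 x4=0xba  N=0 Z=0
after  2: x0=0x54 x1=0x87 x2=0x4b x3=0x67 x4=0x0a  N=0 Z=0
-- IRQ taken; context saved, return-PC = 3 --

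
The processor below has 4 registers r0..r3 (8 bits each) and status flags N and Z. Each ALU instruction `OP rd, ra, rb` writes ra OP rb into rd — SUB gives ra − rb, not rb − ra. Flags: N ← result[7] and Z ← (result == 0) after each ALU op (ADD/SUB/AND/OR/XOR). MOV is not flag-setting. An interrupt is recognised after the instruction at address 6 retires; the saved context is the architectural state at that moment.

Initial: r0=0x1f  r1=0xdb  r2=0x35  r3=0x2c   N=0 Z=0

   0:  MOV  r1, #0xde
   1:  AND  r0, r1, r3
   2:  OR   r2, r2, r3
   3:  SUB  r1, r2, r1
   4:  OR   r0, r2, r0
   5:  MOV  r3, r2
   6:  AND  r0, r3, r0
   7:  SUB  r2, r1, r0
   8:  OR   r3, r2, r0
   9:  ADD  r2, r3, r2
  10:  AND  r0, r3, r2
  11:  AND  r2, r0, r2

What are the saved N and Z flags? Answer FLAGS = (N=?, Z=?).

FLAGS = (N=0, Z=0)

after  0: r0=0x1f r1=0xde r2=0x35 r3=0x2c  N=0 Z=0
after  1: r0=0x0c r1=0xde r2=0x35 r3=0x2c  N=0 Z=0
after  2: r0=0x0c r1=0xde r2=0x3d r3=0x2c  N=0 Z=0
after  3: r0=0x0c r1=0x5f r2=0x3d r3=0x2c  N=0 Z=0
after  4: r0=0x3d r1=0x5f r2=0x3d r3=0x2c  N=0 Z=0
after  5: r0=0x3d r1=0x5f r2=0x3d r3=0x3d  N=0 Z=0
after  6: r0=0x3d r1=0x5f r2=0x3d r3=0x3d  N=0 Z=0
-- IRQ taken; context saved, return-PC = 7 --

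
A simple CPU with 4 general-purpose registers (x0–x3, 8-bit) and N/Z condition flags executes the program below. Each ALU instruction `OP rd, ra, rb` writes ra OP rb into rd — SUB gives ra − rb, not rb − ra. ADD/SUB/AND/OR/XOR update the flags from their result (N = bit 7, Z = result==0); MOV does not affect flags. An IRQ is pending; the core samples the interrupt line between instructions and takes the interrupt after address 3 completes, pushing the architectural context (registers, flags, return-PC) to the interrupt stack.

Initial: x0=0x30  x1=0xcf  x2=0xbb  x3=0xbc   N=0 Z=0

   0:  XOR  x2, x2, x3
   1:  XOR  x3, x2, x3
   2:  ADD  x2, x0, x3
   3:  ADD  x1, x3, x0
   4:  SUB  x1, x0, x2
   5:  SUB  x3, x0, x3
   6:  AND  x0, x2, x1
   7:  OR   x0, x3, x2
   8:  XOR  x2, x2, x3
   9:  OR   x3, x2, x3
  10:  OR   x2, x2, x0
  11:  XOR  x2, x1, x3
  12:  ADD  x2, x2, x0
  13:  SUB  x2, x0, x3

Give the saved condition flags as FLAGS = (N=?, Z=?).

FLAGS = (N=1, Z=0)

after  0: x0=0x30 x1=0xcf x2=0x07 x3=0xbc  N=0 Z=0
after  1: x0=0x30 x1=0xcf x2=0x07 x3=0xbb  N=1 Z=0
after  2: x0=0x30 x1=0xcf x2=0xeb x3=0xbb  N=1 Z=0
after  3: x0=0x30 x1=0xeb x2=0xeb x3=0xbb  N=1 Z=0
-- IRQ taken; context saved, return-PC = 4 --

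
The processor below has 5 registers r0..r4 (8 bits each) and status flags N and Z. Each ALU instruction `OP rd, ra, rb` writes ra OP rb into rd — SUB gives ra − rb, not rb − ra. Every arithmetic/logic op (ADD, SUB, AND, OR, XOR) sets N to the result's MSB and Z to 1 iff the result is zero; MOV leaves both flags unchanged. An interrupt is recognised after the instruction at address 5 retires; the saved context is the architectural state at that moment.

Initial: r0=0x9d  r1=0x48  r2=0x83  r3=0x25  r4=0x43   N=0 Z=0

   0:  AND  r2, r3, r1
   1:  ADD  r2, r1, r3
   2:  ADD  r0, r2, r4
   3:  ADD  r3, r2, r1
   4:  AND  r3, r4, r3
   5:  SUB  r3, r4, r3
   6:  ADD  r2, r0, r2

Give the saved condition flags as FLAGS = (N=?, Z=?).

after  0: r0=0x9d r1=0x48 r2=0x00 r3=0x25 r4=0x43  N=0 Z=1
after  1: r0=0x9d r1=0x48 r2=0x6d r3=0x25 r4=0x43  N=0 Z=0
after  2: r0=0xb0 r1=0x48 r2=0x6d r3=0x25 r4=0x43  N=1 Z=0
after  3: r0=0xb0 r1=0x48 r2=0x6d r3=0xb5 r4=0x43  N=1 Z=0
after  4: r0=0xb0 r1=0x48 r2=0x6d r3=0x01 r4=0x43  N=0 Z=0
after  5: r0=0xb0 r1=0x48 r2=0x6d r3=0x42 r4=0x43  N=0 Z=0
-- IRQ taken; context saved, return-PC = 6 --

FLAGS = (N=0, Z=0)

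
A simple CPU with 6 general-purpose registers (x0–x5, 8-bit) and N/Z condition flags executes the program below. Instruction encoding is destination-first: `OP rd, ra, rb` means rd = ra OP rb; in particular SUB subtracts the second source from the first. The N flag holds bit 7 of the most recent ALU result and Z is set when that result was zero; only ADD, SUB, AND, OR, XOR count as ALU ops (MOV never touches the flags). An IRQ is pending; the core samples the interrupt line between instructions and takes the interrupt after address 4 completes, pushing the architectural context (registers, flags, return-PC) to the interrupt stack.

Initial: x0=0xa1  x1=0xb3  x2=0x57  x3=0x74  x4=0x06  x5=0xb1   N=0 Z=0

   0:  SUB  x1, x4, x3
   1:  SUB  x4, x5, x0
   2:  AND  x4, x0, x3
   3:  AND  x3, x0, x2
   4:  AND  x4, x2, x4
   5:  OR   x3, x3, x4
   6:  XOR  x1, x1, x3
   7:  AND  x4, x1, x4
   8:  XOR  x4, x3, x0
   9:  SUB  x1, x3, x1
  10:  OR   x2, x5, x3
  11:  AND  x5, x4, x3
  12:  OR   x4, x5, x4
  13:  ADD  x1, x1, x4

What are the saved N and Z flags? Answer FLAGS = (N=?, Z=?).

FLAGS = (N=0, Z=1)

after  0: x0=0xa1 x1=0x92 x2=0x57 x3=0x74 x4=0x06 x5=0xb1  N=1 Z=0
after  1: x0=0xa1 x1=0x92 x2=0x57 x3=0x74 x4=0x10 x5=0xb1  N=0 Z=0
after  2: x0=0xa1 x1=0x92 x2=0x57 x3=0x74 x4=0x20 x5=0xb1  N=0 Z=0
after  3: x0=0xa1 x1=0x92 x2=0x57 x3=0x01 x4=0x20 x5=0xb1  N=0 Z=0
after  4: x0=0xa1 x1=0x92 x2=0x57 x3=0x01 x4=0x00 x5=0xb1  N=0 Z=1
-- IRQ taken; context saved, return-PC = 5 --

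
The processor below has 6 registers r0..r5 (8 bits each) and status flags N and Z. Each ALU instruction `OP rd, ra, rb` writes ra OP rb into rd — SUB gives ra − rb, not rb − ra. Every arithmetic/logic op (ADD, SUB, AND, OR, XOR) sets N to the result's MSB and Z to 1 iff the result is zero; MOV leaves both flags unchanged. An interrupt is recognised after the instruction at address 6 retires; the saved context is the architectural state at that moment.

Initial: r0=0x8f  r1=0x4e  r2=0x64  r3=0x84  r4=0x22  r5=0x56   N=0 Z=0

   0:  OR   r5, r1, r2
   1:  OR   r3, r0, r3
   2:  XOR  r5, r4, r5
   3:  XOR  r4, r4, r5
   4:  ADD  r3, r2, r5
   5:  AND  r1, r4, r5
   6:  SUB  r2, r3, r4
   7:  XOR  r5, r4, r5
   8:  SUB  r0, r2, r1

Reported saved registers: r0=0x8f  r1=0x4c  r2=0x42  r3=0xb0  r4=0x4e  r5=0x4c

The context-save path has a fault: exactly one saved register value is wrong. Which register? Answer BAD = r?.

after  0: r0=0x8f r1=0x4e r2=0x64 r3=0x84 r4=0x22 r5=0x6e  N=0 Z=0
after  1: r0=0x8f r1=0x4e r2=0x64 r3=0x8f r4=0x22 r5=0x6e  N=1 Z=0
after  2: r0=0x8f r1=0x4e r2=0x64 r3=0x8f r4=0x22 r5=0x4c  N=0 Z=0
after  3: r0=0x8f r1=0x4e r2=0x64 r3=0x8f r4=0x6e r5=0x4c  N=0 Z=0
after  4: r0=0x8f r1=0x4e r2=0x64 r3=0xb0 r4=0x6e r5=0x4c  N=1 Z=0
after  5: r0=0x8f r1=0x4c r2=0x64 r3=0xb0 r4=0x6e r5=0x4c  N=0 Z=0
after  6: r0=0x8f r1=0x4c r2=0x42 r3=0xb0 r4=0x6e r5=0x4c  N=0 Z=0
-- IRQ taken; context saved, return-PC = 7 --
mismatch: r4: reported 0x4e vs actual 0x6e

BAD = r4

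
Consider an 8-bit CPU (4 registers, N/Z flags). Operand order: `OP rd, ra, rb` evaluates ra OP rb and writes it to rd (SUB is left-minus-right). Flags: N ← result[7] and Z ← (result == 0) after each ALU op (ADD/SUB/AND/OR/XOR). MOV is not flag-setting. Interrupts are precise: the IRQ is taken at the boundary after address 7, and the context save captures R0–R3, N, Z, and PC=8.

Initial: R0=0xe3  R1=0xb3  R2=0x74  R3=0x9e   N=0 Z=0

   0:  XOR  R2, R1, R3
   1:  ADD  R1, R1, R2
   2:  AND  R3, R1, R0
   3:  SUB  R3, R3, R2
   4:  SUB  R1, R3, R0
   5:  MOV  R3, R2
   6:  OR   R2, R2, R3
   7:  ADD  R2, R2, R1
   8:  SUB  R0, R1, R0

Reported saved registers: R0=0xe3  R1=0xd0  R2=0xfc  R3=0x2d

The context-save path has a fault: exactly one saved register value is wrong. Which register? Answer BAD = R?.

BAD = R2

after  0: R0=0xe3 R1=0xb3 R2=0x2d R3=0x9e  N=0 Z=0
after  1: R0=0xe3 R1=0xe0 R2=0x2d R3=0x9e  N=1 Z=0
after  2: R0=0xe3 R1=0xe0 R2=0x2d R3=0xe0  N=1 Z=0
after  3: R0=0xe3 R1=0xe0 R2=0x2d R3=0xb3  N=1 Z=0
after  4: R0=0xe3 R1=0xd0 R2=0x2d R3=0xb3  N=1 Z=0
after  5: R0=0xe3 R1=0xd0 R2=0x2d R3=0x2d  N=1 Z=0
after  6: R0=0xe3 R1=0xd0 R2=0x2d R3=0x2d  N=0 Z=0
after  7: R0=0xe3 R1=0xd0 R2=0xfd R3=0x2d  N=1 Z=0
-- IRQ taken; context saved, return-PC = 8 --
mismatch: R2: reported 0xfc vs actual 0xfd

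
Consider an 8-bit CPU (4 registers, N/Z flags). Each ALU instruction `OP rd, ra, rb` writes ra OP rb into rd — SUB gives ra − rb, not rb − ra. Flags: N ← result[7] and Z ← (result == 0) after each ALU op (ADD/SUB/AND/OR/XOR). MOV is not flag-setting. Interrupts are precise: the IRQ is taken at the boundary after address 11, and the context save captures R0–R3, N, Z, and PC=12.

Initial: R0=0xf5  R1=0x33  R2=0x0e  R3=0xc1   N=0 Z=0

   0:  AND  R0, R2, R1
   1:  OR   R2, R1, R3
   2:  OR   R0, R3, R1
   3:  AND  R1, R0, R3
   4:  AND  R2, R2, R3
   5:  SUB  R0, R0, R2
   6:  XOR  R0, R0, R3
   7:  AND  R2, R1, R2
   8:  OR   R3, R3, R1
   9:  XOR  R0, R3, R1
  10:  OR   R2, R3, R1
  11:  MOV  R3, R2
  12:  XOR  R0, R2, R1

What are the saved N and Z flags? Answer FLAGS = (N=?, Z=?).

after  0: R0=0x02 R1=0x33 R2=0x0e R3=0xc1  N=0 Z=0
after  1: R0=0x02 R1=0x33 R2=0xf3 R3=0xc1  N=1 Z=0
after  2: R0=0xf3 R1=0x33 R2=0xf3 R3=0xc1  N=1 Z=0
after  3: R0=0xf3 R1=0xc1 R2=0xf3 R3=0xc1  N=1 Z=0
after  4: R0=0xf3 R1=0xc1 R2=0xc1 R3=0xc1  N=1 Z=0
after  5: R0=0x32 R1=0xc1 R2=0xc1 R3=0xc1  N=0 Z=0
after  6: R0=0xf3 R1=0xc1 R2=0xc1 R3=0xc1  N=1 Z=0
after  7: R0=0xf3 R1=0xc1 R2=0xc1 R3=0xc1  N=1 Z=0
after  8: R0=0xf3 R1=0xc1 R2=0xc1 R3=0xc1  N=1 Z=0
after  9: R0=0x00 R1=0xc1 R2=0xc1 R3=0xc1  N=0 Z=1
after 10: R0=0x00 R1=0xc1 R2=0xc1 R3=0xc1  N=1 Z=0
after 11: R0=0x00 R1=0xc1 R2=0xc1 R3=0xc1  N=1 Z=0
-- IRQ taken; context saved, return-PC = 12 --

FLAGS = (N=1, Z=0)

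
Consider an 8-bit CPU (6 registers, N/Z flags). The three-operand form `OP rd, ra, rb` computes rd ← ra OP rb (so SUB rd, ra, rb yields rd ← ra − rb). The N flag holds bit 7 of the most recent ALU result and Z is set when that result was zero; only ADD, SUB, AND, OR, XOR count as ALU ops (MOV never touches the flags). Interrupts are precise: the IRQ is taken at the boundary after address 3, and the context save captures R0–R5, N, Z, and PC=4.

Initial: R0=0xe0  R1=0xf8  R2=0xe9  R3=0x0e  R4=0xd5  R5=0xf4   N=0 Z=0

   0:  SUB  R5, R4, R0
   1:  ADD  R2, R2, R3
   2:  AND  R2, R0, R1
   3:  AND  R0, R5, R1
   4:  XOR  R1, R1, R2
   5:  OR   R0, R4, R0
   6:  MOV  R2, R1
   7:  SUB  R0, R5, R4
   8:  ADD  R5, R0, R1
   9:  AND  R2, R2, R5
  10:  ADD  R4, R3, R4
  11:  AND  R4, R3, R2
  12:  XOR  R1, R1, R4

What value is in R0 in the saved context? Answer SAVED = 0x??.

after  0: R0=0xe0 R1=0xf8 R2=0xe9 R3=0x0e R4=0xd5 R5=0xf5  N=1 Z=0
after  1: R0=0xe0 R1=0xf8 R2=0xf7 R3=0x0e R4=0xd5 R5=0xf5  N=1 Z=0
after  2: R0=0xe0 R1=0xf8 R2=0xe0 R3=0x0e R4=0xd5 R5=0xf5  N=1 Z=0
after  3: R0=0xf0 R1=0xf8 R2=0xe0 R3=0x0e R4=0xd5 R5=0xf5  N=1 Z=0
-- IRQ taken; context saved, return-PC = 4 --

SAVED = 0xf0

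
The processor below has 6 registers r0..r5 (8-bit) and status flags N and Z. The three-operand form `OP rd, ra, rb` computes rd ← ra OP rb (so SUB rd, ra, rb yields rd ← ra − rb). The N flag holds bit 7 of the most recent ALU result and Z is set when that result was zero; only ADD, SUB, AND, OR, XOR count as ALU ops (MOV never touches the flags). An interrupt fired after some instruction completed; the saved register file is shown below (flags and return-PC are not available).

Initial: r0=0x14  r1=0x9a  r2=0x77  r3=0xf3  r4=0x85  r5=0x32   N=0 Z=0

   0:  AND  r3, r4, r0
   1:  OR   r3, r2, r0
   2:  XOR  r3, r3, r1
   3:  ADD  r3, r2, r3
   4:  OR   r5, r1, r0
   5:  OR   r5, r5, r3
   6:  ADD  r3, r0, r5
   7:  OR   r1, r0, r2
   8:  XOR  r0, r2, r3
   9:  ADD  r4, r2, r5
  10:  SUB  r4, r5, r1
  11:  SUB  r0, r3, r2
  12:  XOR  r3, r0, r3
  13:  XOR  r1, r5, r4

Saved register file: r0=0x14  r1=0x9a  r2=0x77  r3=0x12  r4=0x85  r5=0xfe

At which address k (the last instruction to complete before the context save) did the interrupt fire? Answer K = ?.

K = 6

after  0: r0=0x14 r1=0x9a r2=0x77 r3=0x04 r4=0x85 r5=0x32  N=0 Z=0
after  1: r0=0x14 r1=0x9a r2=0x77 r3=0x77 r4=0x85 r5=0x32  N=0 Z=0
after  2: r0=0x14 r1=0x9a r2=0x77 r3=0xed r4=0x85 r5=0x32  N=1 Z=0
after  3: r0=0x14 r1=0x9a r2=0x77 r3=0x64 r4=0x85 r5=0x32  N=0 Z=0
after  4: r0=0x14 r1=0x9a r2=0x77 r3=0x64 r4=0x85 r5=0x9e  N=1 Z=0
after  5: r0=0x14 r1=0x9a r2=0x77 r3=0x64 r4=0x85 r5=0xfe  N=1 Z=0
after  6: r0=0x14 r1=0x9a r2=0x77 r3=0x12 r4=0x85 r5=0xfe  N=0 Z=0
-- IRQ taken; context saved, return-PC = 7 --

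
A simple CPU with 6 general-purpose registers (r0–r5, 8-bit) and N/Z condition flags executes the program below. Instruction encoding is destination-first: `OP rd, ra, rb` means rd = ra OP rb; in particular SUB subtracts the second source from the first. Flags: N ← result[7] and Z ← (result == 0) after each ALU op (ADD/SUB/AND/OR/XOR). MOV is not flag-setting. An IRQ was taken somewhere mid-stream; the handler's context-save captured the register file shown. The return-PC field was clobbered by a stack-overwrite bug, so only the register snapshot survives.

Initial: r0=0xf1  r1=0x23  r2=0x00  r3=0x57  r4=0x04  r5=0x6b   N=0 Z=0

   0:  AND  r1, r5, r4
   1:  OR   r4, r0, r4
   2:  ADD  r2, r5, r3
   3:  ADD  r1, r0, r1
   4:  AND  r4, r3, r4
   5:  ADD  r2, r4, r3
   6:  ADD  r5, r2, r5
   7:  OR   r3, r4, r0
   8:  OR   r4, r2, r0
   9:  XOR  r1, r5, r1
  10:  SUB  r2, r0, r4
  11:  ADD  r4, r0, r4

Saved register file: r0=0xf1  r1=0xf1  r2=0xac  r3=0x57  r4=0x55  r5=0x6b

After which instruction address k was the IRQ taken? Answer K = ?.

K = 5

after  0: r0=0xf1 r1=0x00 r2=0x00 r3=0x57 r4=0x04 r5=0x6b  N=0 Z=1
after  1: r0=0xf1 r1=0x00 r2=0x00 r3=0x57 r4=0xf5 r5=0x6b  N=1 Z=0
after  2: r0=0xf1 r1=0x00 r2=0xc2 r3=0x57 r4=0xf5 r5=0x6b  N=1 Z=0
after  3: r0=0xf1 r1=0xf1 r2=0xc2 r3=0x57 r4=0xf5 r5=0x6b  N=1 Z=0
after  4: r0=0xf1 r1=0xf1 r2=0xc2 r3=0x57 r4=0x55 r5=0x6b  N=0 Z=0
after  5: r0=0xf1 r1=0xf1 r2=0xac r3=0x57 r4=0x55 r5=0x6b  N=1 Z=0
-- IRQ taken; context saved, return-PC = 6 --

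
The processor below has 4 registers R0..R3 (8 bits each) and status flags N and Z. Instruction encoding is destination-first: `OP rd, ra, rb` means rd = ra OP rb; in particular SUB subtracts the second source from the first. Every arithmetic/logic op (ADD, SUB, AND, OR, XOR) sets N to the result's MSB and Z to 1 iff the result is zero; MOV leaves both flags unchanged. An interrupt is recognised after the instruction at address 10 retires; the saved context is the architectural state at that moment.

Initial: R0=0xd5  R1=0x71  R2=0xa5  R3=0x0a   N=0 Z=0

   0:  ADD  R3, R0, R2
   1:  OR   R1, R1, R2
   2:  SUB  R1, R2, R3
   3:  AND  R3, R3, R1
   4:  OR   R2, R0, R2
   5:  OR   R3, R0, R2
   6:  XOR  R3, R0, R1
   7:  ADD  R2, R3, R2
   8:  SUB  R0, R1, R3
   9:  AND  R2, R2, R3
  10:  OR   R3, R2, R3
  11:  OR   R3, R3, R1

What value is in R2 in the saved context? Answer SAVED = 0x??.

SAVED = 0xf2

after  0: R0=0xd5 R1=0x71 R2=0xa5 R3=0x7a  N=0 Z=0
after  1: R0=0xd5 R1=0xf5 R2=0xa5 R3=0x7a  N=1 Z=0
after  2: R0=0xd5 R1=0x2b R2=0xa5 R3=0x7a  N=0 Z=0
after  3: R0=0xd5 R1=0x2b R2=0xa5 R3=0x2a  N=0 Z=0
after  4: R0=0xd5 R1=0x2b R2=0xf5 R3=0x2a  N=1 Z=0
after  5: R0=0xd5 R1=0x2b R2=0xf5 R3=0xf5  N=1 Z=0
after  6: R0=0xd5 R1=0x2b R2=0xf5 R3=0xfe  N=1 Z=0
after  7: R0=0xd5 R1=0x2b R2=0xf3 R3=0xfe  N=1 Z=0
after  8: R0=0x2d R1=0x2b R2=0xf3 R3=0xfe  N=0 Z=0
after  9: R0=0x2d R1=0x2b R2=0xf2 R3=0xfe  N=1 Z=0
after 10: R0=0x2d R1=0x2b R2=0xf2 R3=0xfe  N=1 Z=0
-- IRQ taken; context saved, return-PC = 11 --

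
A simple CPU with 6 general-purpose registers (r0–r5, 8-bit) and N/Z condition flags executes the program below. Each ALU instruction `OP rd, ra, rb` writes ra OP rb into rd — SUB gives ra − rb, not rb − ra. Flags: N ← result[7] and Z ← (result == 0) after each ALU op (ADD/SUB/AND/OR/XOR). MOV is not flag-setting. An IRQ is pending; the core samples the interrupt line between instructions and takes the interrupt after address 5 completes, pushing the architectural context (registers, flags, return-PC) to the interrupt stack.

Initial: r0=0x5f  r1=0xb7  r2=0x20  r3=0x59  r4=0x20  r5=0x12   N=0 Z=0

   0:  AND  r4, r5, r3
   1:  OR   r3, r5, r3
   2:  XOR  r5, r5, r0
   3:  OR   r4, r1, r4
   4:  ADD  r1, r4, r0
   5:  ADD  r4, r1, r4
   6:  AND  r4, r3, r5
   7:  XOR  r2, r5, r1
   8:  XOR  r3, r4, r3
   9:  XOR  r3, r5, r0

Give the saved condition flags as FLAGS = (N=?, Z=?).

after  0: r0=0x5f r1=0xb7 r2=0x20 r3=0x59 r4=0x10 r5=0x12  N=0 Z=0
after  1: r0=0x5f r1=0xb7 r2=0x20 r3=0x5b r4=0x10 r5=0x12  N=0 Z=0
after  2: r0=0x5f r1=0xb7 r2=0x20 r3=0x5b r4=0x10 r5=0x4d  N=0 Z=0
after  3: r0=0x5f r1=0xb7 r2=0x20 r3=0x5b r4=0xb7 r5=0x4d  N=1 Z=0
after  4: r0=0x5f r1=0x16 r2=0x20 r3=0x5b r4=0xb7 r5=0x4d  N=0 Z=0
after  5: r0=0x5f r1=0x16 r2=0x20 r3=0x5b r4=0xcd r5=0x4d  N=1 Z=0
-- IRQ taken; context saved, return-PC = 6 --

FLAGS = (N=1, Z=0)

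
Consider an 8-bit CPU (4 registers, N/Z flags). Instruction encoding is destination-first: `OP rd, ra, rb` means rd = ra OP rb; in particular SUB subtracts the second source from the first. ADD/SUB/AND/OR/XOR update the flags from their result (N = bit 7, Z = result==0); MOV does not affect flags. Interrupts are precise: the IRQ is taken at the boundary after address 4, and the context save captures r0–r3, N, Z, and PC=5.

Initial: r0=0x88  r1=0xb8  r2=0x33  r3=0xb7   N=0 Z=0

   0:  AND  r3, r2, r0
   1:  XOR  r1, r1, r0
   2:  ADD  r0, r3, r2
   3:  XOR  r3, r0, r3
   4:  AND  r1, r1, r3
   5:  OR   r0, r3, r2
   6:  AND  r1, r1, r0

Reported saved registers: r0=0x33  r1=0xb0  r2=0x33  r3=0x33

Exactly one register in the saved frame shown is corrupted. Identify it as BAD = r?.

after  0: r0=0x88 r1=0xb8 r2=0x33 r3=0x00  N=0 Z=1
after  1: r0=0x88 r1=0x30 r2=0x33 r3=0x00  N=0 Z=0
after  2: r0=0x33 r1=0x30 r2=0x33 r3=0x00  N=0 Z=0
after  3: r0=0x33 r1=0x30 r2=0x33 r3=0x33  N=0 Z=0
after  4: r0=0x33 r1=0x30 r2=0x33 r3=0x33  N=0 Z=0
-- IRQ taken; context saved, return-PC = 5 --
mismatch: r1: reported 0xb0 vs actual 0x30

BAD = r1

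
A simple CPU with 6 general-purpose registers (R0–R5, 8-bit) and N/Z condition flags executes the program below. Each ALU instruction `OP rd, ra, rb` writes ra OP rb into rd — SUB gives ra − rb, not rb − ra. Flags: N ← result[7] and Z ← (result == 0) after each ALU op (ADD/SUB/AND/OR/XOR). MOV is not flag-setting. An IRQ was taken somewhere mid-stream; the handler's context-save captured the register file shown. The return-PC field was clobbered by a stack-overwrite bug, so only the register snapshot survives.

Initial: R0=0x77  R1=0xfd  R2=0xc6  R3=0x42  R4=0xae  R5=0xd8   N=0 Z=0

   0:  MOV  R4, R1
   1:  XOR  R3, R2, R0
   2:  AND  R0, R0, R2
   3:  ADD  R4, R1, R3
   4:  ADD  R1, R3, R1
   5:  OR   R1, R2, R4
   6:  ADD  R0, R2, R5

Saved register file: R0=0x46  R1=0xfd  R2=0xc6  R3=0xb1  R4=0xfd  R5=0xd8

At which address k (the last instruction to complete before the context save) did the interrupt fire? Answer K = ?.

K = 2

after  0: R0=0x77 R1=0xfd R2=0xc6 R3=0x42 R4=0xfd R5=0xd8  N=0 Z=0
after  1: R0=0x77 R1=0xfd R2=0xc6 R3=0xb1 R4=0xfd R5=0xd8  N=1 Z=0
after  2: R0=0x46 R1=0xfd R2=0xc6 R3=0xb1 R4=0xfd R5=0xd8  N=0 Z=0
-- IRQ taken; context saved, return-PC = 3 --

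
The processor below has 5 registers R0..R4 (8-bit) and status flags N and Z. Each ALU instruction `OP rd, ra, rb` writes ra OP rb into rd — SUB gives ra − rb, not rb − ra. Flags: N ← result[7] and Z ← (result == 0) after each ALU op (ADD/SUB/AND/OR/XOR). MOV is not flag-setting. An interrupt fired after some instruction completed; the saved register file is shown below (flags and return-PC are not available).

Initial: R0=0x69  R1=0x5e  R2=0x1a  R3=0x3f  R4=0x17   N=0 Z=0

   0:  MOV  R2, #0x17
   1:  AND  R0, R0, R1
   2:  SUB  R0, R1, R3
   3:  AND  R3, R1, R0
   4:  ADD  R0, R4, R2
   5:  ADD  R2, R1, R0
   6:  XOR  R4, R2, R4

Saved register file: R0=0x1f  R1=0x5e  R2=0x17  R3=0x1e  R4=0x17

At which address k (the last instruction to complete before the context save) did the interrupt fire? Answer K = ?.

K = 3

after  0: R0=0x69 R1=0x5e R2=0x17 R3=0x3f R4=0x17  N=0 Z=0
after  1: R0=0x48 R1=0x5e R2=0x17 R3=0x3f R4=0x17  N=0 Z=0
after  2: R0=0x1f R1=0x5e R2=0x17 R3=0x3f R4=0x17  N=0 Z=0
after  3: R0=0x1f R1=0x5e R2=0x17 R3=0x1e R4=0x17  N=0 Z=0
-- IRQ taken; context saved, return-PC = 4 --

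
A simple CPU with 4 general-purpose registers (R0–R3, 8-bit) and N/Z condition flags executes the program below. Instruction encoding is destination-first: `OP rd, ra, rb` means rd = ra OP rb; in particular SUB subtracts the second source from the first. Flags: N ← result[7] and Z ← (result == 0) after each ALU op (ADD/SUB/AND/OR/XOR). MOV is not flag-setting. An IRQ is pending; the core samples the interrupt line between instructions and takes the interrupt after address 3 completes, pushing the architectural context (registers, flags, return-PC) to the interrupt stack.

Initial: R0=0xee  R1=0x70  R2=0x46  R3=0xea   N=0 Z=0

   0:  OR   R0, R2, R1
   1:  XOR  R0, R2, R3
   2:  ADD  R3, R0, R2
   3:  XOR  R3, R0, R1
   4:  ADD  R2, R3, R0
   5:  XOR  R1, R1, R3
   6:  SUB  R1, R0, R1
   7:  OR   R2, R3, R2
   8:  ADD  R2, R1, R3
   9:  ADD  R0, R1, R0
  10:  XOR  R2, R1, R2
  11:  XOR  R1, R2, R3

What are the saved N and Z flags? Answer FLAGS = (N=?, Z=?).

after  0: R0=0x76 R1=0x70 R2=0x46 R3=0xea  N=0 Z=0
after  1: R0=0xac R1=0x70 R2=0x46 R3=0xea  N=1 Z=0
after  2: R0=0xac R1=0x70 R2=0x46 R3=0xf2  N=1 Z=0
after  3: R0=0xac R1=0x70 R2=0x46 R3=0xdc  N=1 Z=0
-- IRQ taken; context saved, return-PC = 4 --

FLAGS = (N=1, Z=0)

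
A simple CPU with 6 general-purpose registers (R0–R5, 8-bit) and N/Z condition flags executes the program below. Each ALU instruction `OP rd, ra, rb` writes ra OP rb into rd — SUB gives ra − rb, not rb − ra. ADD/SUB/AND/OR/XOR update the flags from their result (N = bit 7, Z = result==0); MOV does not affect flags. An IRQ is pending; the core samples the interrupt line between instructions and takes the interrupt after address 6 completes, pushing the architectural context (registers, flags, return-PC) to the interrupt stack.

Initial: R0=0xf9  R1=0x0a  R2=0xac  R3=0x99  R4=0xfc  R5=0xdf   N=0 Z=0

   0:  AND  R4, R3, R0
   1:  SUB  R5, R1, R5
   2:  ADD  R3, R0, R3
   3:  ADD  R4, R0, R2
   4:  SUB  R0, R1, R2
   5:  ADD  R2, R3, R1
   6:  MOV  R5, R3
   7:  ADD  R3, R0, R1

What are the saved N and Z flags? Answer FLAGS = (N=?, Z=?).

after  0: R0=0xf9 R1=0x0a R2=0xac R3=0x99 R4=0x99 R5=0xdf  N=1 Z=0
after  1: R0=0xf9 R1=0x0a R2=0xac R3=0x99 R4=0x99 R5=0x2b  N=0 Z=0
after  2: R0=0xf9 R1=0x0a R2=0xac R3=0x92 R4=0x99 R5=0x2b  N=1 Z=0
after  3: R0=0xf9 R1=0x0a R2=0xac R3=0x92 R4=0xa5 R5=0x2b  N=1 Z=0
after  4: R0=0x5e R1=0x0a R2=0xac R3=0x92 R4=0xa5 R5=0x2b  N=0 Z=0
after  5: R0=0x5e R1=0x0a R2=0x9c R3=0x92 R4=0xa5 R5=0x2b  N=1 Z=0
after  6: R0=0x5e R1=0x0a R2=0x9c R3=0x92 R4=0xa5 R5=0x92  N=1 Z=0
-- IRQ taken; context saved, return-PC = 7 --

FLAGS = (N=1, Z=0)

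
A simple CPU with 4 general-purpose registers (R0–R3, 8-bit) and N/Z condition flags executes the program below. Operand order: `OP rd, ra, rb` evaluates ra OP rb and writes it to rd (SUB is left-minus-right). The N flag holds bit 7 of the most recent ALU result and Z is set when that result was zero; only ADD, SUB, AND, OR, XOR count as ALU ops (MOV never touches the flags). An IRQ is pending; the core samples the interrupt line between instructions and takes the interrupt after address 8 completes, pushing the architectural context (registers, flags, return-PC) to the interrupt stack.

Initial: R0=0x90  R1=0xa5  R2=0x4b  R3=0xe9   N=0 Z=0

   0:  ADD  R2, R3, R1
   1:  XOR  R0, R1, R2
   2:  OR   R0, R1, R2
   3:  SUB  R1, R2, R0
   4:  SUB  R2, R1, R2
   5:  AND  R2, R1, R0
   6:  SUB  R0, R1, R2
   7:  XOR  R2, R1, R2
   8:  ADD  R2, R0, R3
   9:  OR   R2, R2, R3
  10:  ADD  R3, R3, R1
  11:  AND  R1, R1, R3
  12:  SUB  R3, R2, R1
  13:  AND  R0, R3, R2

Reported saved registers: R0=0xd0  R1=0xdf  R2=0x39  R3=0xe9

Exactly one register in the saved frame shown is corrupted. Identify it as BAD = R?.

BAD = R0

after  0: R0=0x90 R1=0xa5 R2=0x8e R3=0xe9  N=1 Z=0
after  1: R0=0x2b R1=0xa5 R2=0x8e R3=0xe9  N=0 Z=0
after  2: R0=0xaf R1=0xa5 R2=0x8e R3=0xe9  N=1 Z=0
after  3: R0=0xaf R1=0xdf R2=0x8e R3=0xe9  N=1 Z=0
after  4: R0=0xaf R1=0xdf R2=0x51 R3=0xe9  N=0 Z=0
after  5: R0=0xaf R1=0xdf R2=0x8f R3=0xe9  N=1 Z=0
after  6: R0=0x50 R1=0xdf R2=0x8f R3=0xe9  N=0 Z=0
after  7: R0=0x50 R1=0xdf R2=0x50 R3=0xe9  N=0 Z=0
after  8: R0=0x50 R1=0xdf R2=0x39 R3=0xe9  N=0 Z=0
-- IRQ taken; context saved, return-PC = 9 --
mismatch: R0: reported 0xd0 vs actual 0x50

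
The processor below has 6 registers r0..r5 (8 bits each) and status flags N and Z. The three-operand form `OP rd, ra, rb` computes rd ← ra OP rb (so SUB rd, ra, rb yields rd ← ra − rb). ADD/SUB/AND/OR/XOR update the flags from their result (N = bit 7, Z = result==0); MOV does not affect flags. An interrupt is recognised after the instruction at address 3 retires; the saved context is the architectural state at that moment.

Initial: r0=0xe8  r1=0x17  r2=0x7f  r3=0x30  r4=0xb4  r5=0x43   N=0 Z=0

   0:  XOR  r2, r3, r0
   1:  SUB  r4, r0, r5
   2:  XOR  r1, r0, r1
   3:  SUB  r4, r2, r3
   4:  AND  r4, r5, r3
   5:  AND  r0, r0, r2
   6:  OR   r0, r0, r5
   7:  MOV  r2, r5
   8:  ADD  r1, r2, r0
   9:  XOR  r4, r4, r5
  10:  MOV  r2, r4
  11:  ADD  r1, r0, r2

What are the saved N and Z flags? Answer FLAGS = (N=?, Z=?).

FLAGS = (N=1, Z=0)

after  0: r0=0xe8 r1=0x17 r2=0xd8 r3=0x30 r4=0xb4 r5=0x43  N=1 Z=0
after  1: r0=0xe8 r1=0x17 r2=0xd8 r3=0x30 r4=0xa5 r5=0x43  N=1 Z=0
after  2: r0=0xe8 r1=0xff r2=0xd8 r3=0x30 r4=0xa5 r5=0x43  N=1 Z=0
after  3: r0=0xe8 r1=0xff r2=0xd8 r3=0x30 r4=0xa8 r5=0x43  N=1 Z=0
-- IRQ taken; context saved, return-PC = 4 --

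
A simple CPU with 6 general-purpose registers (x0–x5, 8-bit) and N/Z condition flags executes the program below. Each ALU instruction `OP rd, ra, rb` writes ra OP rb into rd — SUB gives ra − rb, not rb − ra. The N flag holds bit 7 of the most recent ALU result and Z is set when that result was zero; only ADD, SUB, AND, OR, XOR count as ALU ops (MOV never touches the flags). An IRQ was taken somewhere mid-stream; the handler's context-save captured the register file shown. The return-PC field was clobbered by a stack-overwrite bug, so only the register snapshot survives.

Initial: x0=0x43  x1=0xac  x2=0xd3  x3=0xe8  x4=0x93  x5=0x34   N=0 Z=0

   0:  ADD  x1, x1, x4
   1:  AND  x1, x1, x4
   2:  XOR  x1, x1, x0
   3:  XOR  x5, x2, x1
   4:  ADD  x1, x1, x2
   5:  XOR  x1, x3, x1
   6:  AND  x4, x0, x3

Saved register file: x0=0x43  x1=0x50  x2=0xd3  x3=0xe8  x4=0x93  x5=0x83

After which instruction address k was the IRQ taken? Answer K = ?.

after  0: x0=0x43 x1=0x3f x2=0xd3 x3=0xe8 x4=0x93 x5=0x34  N=0 Z=0
after  1: x0=0x43 x1=0x13 x2=0xd3 x3=0xe8 x4=0x93 x5=0x34  N=0 Z=0
after  2: x0=0x43 x1=0x50 x2=0xd3 x3=0xe8 x4=0x93 x5=0x34  N=0 Z=0
after  3: x0=0x43 x1=0x50 x2=0xd3 x3=0xe8 x4=0x93 x5=0x83  N=1 Z=0
-- IRQ taken; context saved, return-PC = 4 --

K = 3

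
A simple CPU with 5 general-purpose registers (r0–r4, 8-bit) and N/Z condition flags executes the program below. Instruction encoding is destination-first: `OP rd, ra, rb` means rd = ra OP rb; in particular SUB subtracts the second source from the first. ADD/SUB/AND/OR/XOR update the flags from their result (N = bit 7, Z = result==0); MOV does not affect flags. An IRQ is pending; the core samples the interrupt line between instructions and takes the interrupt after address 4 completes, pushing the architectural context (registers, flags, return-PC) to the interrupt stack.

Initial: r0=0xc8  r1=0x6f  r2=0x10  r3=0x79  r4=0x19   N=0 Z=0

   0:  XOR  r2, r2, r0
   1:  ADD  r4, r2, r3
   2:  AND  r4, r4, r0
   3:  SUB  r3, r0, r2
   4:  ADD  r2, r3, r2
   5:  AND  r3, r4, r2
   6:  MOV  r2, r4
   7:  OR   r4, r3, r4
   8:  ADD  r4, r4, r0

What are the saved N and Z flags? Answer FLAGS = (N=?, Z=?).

FLAGS = (N=1, Z=0)

after  0: r0=0xc8 r1=0x6f r2=0xd8 r3=0x79 r4=0x19  N=1 Z=0
after  1: r0=0xc8 r1=0x6f r2=0xd8 r3=0x79 r4=0x51  N=0 Z=0
after  2: r0=0xc8 r1=0x6f r2=0xd8 r3=0x79 r4=0x40  N=0 Z=0
after  3: r0=0xc8 r1=0x6f r2=0xd8 r3=0xf0 r4=0x40  N=1 Z=0
after  4: r0=0xc8 r1=0x6f r2=0xc8 r3=0xf0 r4=0x40  N=1 Z=0
-- IRQ taken; context saved, return-PC = 5 --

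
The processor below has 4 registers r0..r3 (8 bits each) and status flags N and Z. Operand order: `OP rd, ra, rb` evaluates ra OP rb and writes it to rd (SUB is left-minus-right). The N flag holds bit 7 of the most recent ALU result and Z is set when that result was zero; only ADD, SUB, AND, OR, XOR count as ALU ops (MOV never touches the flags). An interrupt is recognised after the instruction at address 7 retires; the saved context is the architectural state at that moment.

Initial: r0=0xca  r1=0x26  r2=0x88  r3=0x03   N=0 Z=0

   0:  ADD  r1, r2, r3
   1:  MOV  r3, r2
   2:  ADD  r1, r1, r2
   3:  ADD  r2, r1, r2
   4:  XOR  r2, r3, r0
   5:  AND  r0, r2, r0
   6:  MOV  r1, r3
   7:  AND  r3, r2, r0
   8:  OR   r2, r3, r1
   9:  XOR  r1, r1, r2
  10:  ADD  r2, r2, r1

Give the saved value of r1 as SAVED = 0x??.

after  0: r0=0xca r1=0x8b r2=0x88 r3=0x03  N=1 Z=0
after  1: r0=0xca r1=0x8b r2=0x88 r3=0x88  N=1 Z=0
after  2: r0=0xca r1=0x13 r2=0x88 r3=0x88  N=0 Z=0
after  3: r0=0xca r1=0x13 r2=0x9b r3=0x88  N=1 Z=0
after  4: r0=0xca r1=0x13 r2=0x42 r3=0x88  N=0 Z=0
after  5: r0=0x42 r1=0x13 r2=0x42 r3=0x88  N=0 Z=0
after  6: r0=0x42 r1=0x88 r2=0x42 r3=0x88  N=0 Z=0
after  7: r0=0x42 r1=0x88 r2=0x42 r3=0x42  N=0 Z=0
-- IRQ taken; context saved, return-PC = 8 --

SAVED = 0x88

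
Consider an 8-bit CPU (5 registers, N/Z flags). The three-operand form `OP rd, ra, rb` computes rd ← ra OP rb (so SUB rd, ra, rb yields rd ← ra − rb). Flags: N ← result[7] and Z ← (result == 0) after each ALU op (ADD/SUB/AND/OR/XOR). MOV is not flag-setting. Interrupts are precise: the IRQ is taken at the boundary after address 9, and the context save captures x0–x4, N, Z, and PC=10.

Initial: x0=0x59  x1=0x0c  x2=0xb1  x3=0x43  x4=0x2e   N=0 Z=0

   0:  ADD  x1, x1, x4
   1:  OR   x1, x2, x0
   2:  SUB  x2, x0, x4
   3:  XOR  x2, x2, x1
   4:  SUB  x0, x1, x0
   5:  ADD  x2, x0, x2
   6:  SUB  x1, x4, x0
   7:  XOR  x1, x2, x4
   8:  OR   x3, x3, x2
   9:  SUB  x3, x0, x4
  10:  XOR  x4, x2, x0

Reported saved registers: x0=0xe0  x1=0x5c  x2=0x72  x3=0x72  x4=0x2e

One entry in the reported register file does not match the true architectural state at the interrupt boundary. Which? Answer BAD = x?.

BAD = x0

after  0: x0=0x59 x1=0x3a x2=0xb1 x3=0x43 x4=0x2e  N=0 Z=0
after  1: x0=0x59 x1=0xf9 x2=0xb1 x3=0x43 x4=0x2e  N=1 Z=0
after  2: x0=0x59 x1=0xf9 x2=0x2b x3=0x43 x4=0x2e  N=0 Z=0
after  3: x0=0x59 x1=0xf9 x2=0xd2 x3=0x43 x4=0x2e  N=1 Z=0
after  4: x0=0xa0 x1=0xf9 x2=0xd2 x3=0x43 x4=0x2e  N=1 Z=0
after  5: x0=0xa0 x1=0xf9 x2=0x72 x3=0x43 x4=0x2e  N=0 Z=0
after  6: x0=0xa0 x1=0x8e x2=0x72 x3=0x43 x4=0x2e  N=1 Z=0
after  7: x0=0xa0 x1=0x5c x2=0x72 x3=0x43 x4=0x2e  N=0 Z=0
after  8: x0=0xa0 x1=0x5c x2=0x72 x3=0x73 x4=0x2e  N=0 Z=0
after  9: x0=0xa0 x1=0x5c x2=0x72 x3=0x72 x4=0x2e  N=0 Z=0
-- IRQ taken; context saved, return-PC = 10 --
mismatch: x0: reported 0xe0 vs actual 0xa0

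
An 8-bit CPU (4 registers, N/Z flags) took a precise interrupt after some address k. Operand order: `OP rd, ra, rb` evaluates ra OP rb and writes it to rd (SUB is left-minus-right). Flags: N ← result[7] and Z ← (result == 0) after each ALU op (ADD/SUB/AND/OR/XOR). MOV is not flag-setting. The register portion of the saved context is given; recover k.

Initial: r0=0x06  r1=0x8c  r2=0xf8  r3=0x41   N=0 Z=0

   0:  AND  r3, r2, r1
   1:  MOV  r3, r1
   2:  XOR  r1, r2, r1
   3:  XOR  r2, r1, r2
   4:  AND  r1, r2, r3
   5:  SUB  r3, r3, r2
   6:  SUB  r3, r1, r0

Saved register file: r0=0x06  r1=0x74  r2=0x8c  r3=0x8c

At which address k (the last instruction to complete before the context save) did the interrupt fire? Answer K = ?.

K = 3

after  0: r0=0x06 r1=0x8c r2=0xf8 r3=0x88  N=1 Z=0
after  1: r0=0x06 r1=0x8c r2=0xf8 r3=0x8c  N=1 Z=0
after  2: r0=0x06 r1=0x74 r2=0xf8 r3=0x8c  N=0 Z=0
after  3: r0=0x06 r1=0x74 r2=0x8c r3=0x8c  N=1 Z=0
-- IRQ taken; context saved, return-PC = 4 --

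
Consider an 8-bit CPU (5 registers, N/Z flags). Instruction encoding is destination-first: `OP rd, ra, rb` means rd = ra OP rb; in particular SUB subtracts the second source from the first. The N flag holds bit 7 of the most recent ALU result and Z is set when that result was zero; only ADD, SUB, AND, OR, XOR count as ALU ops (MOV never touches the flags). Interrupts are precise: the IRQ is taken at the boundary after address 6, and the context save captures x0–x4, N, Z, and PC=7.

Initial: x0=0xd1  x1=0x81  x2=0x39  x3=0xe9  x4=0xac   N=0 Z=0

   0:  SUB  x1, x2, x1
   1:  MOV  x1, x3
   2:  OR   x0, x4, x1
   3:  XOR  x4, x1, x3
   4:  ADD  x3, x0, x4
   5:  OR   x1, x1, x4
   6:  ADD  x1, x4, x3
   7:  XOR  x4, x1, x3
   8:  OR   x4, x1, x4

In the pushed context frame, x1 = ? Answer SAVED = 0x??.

after  0: x0=0xd1 x1=0xb8 x2=0x39 x3=0xe9 x4=0xac  N=1 Z=0
after  1: x0=0xd1 x1=0xe9 x2=0x39 x3=0xe9 x4=0xac  N=1 Z=0
after  2: x0=0xed x1=0xe9 x2=0x39 x3=0xe9 x4=0xac  N=1 Z=0
after  3: x0=0xed x1=0xe9 x2=0x39 x3=0xe9 x4=0x00  N=0 Z=1
after  4: x0=0xed x1=0xe9 x2=0x39 x3=0xed x4=0x00  N=1 Z=0
after  5: x0=0xed x1=0xe9 x2=0x39 x3=0xed x4=0x00  N=1 Z=0
after  6: x0=0xed x1=0xed x2=0x39 x3=0xed x4=0x00  N=1 Z=0
-- IRQ taken; context saved, return-PC = 7 --

SAVED = 0xed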